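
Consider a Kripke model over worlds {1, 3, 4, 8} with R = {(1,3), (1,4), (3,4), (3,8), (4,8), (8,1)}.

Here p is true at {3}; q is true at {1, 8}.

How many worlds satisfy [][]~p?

3

1: successors {3, 4}; []~p there: 3:T, 4:T. ✓
3: successors {4, 8}; []~p there: 4:T, 8:T. ✓
4: successors {8}; []~p there: 8:T. ✓
8: successors {1}; []~p there: 1:F. ✗
Satisfying worlds: {1, 3, 4}.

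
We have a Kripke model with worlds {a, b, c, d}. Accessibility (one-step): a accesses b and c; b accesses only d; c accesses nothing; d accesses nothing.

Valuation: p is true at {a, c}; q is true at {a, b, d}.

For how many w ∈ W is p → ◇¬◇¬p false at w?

1

a: p is T, ◇¬◇¬p is T. ✓
b: p is F, ◇¬◇¬p is T. ✓
c: p is T, ◇¬◇¬p is F. ✗
d: p is F, ◇¬◇¬p is F. ✓
Satisfying worlds: {a, b, d}.
So p → ◇¬◇¬p fails at the other 1 world.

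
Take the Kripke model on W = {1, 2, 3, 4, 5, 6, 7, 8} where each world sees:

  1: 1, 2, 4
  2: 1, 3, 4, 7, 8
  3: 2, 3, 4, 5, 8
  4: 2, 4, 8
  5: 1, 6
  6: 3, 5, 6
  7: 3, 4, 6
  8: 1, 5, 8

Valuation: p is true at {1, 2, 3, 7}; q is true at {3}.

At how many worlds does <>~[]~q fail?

1: successors {1, 2, 4}; ~[]~q there: 1:F, 2:T, 4:F. ✓
2: successors {1, 3, 4, 7, 8}; ~[]~q there: 1:F, 3:T, 4:F, 7:T, 8:F. ✓
3: successors {2, 3, 4, 5, 8}; ~[]~q there: 2:T, 3:T, 4:F, 5:F, 8:F. ✓
4: successors {2, 4, 8}; ~[]~q there: 2:T, 4:F, 8:F. ✓
5: successors {1, 6}; ~[]~q there: 1:F, 6:T. ✓
6: successors {3, 5, 6}; ~[]~q there: 3:T, 5:F, 6:T. ✓
7: successors {3, 4, 6}; ~[]~q there: 3:T, 4:F, 6:T. ✓
8: successors {1, 5, 8}; ~[]~q there: 1:F, 5:F, 8:F. ✗
Satisfying worlds: {1, 2, 3, 4, 5, 6, 7}.
So <>~[]~q fails at the other 1 world.

1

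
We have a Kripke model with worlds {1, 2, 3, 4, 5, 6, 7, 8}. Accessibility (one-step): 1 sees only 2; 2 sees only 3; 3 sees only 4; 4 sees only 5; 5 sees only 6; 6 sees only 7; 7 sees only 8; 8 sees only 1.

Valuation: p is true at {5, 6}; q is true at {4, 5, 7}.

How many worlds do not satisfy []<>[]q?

1: successors {2}; <>[]q there: 2:T. ✓
2: successors {3}; <>[]q there: 3:T. ✓
3: successors {4}; <>[]q there: 4:F. ✗
4: successors {5}; <>[]q there: 5:T. ✓
5: successors {6}; <>[]q there: 6:F. ✗
6: successors {7}; <>[]q there: 7:F. ✗
7: successors {8}; <>[]q there: 8:F. ✗
8: successors {1}; <>[]q there: 1:F. ✗
Satisfying worlds: {1, 2, 4}.
So []<>[]q fails at the other 5 worlds.

5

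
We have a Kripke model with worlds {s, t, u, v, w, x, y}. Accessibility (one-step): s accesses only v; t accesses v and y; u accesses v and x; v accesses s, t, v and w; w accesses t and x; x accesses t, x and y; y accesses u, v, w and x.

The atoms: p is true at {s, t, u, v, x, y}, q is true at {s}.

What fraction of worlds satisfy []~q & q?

1/7

s: []~q is T, q is T. ✓
t: []~q is T, q is F. ✗
u: []~q is T, q is F. ✗
v: []~q is F, q is F. ✗
w: []~q is T, q is F. ✗
x: []~q is T, q is F. ✗
y: []~q is T, q is F. ✗
That's 1 of 7 worlds, so 1/7.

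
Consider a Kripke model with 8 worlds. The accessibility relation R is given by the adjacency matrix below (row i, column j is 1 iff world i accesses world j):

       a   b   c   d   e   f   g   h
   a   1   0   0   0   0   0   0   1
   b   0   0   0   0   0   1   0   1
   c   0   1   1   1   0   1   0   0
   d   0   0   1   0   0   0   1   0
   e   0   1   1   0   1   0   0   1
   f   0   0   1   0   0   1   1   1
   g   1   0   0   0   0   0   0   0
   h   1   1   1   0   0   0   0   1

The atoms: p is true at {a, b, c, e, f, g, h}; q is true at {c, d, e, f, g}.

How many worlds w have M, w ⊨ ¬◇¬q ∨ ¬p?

a: ¬◇¬q is F, ¬p is F. ✗
b: ¬◇¬q is F, ¬p is F. ✗
c: ¬◇¬q is F, ¬p is F. ✗
d: ¬◇¬q is T, ¬p is T. ✓
e: ¬◇¬q is F, ¬p is F. ✗
f: ¬◇¬q is F, ¬p is F. ✗
g: ¬◇¬q is F, ¬p is F. ✗
h: ¬◇¬q is F, ¬p is F. ✗
Satisfying worlds: {d}.

1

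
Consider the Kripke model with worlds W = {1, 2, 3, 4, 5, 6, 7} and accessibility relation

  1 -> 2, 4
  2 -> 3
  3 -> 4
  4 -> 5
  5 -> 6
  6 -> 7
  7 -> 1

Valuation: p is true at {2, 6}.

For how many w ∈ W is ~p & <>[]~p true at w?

1: ~p is T, <>[]~p is T. ✓
2: ~p is F, <>[]~p is T. ✗
3: ~p is T, <>[]~p is T. ✓
4: ~p is T, <>[]~p is F. ✗
5: ~p is T, <>[]~p is T. ✓
6: ~p is F, <>[]~p is T. ✗
7: ~p is T, <>[]~p is F. ✗
Satisfying worlds: {1, 3, 5}.

3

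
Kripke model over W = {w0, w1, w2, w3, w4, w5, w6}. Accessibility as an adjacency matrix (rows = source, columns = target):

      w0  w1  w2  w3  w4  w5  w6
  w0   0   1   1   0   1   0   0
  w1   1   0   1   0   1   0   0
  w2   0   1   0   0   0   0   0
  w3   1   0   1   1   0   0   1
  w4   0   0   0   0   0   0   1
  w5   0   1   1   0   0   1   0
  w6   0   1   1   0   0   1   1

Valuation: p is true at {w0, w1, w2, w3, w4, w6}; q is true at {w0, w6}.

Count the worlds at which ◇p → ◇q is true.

4

w0: ◇p is T, ◇q is F. ✗
w1: ◇p is T, ◇q is T. ✓
w2: ◇p is T, ◇q is F. ✗
w3: ◇p is T, ◇q is T. ✓
w4: ◇p is T, ◇q is T. ✓
w5: ◇p is T, ◇q is F. ✗
w6: ◇p is T, ◇q is T. ✓
Satisfying worlds: {w1, w3, w4, w6}.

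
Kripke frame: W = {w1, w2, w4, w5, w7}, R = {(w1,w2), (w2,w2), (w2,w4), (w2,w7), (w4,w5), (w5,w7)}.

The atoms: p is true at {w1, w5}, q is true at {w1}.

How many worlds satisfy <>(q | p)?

1

w1: successors {w2}; q | p there: w2:F. ✗
w2: successors {w2, w4, w7}; q | p there: w2:F, w4:F, w7:F. ✗
w4: successors {w5}; q | p there: w5:T. ✓
w5: successors {w7}; q | p there: w7:F. ✗
w7: no successors, so <>(q | p) fails. ✗
Satisfying worlds: {w4}.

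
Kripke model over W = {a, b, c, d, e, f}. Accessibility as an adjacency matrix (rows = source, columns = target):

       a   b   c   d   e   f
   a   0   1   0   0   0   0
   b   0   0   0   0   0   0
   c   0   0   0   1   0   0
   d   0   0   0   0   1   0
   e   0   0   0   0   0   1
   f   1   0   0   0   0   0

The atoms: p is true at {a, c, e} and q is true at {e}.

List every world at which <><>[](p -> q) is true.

{c, e, f}

a: successors {b}; <>[](p -> q) there: b:F. ✗
b: no successors, so <><>[](p -> q) fails. ✗
c: successors {d}; <>[](p -> q) there: d:T. ✓
d: successors {e}; <>[](p -> q) there: e:F. ✗
e: successors {f}; <>[](p -> q) there: f:T. ✓
f: successors {a}; <>[](p -> q) there: a:T. ✓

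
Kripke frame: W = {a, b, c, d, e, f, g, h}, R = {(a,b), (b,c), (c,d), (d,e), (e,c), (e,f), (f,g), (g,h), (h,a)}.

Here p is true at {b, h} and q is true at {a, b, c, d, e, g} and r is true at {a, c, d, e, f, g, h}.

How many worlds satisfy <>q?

a: successors {b}; q there: b:T. ✓
b: successors {c}; q there: c:T. ✓
c: successors {d}; q there: d:T. ✓
d: successors {e}; q there: e:T. ✓
e: successors {c, f}; q there: c:T, f:F. ✓
f: successors {g}; q there: g:T. ✓
g: successors {h}; q there: h:F. ✗
h: successors {a}; q there: a:T. ✓
Satisfying worlds: {a, b, c, d, e, f, h}.

7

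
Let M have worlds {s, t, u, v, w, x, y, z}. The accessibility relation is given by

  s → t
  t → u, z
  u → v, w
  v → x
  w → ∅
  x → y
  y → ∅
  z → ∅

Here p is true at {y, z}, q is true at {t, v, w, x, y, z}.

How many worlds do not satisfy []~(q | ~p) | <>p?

3

s: []~(q | ~p) is F, <>p is F. ✗
t: []~(q | ~p) is F, <>p is T. ✓
u: []~(q | ~p) is F, <>p is F. ✗
v: []~(q | ~p) is F, <>p is F. ✗
w: []~(q | ~p) is T, <>p is F. ✓
x: []~(q | ~p) is F, <>p is T. ✓
y: []~(q | ~p) is T, <>p is F. ✓
z: []~(q | ~p) is T, <>p is F. ✓
Satisfying worlds: {t, w, x, y, z}.
So []~(q | ~p) | <>p fails at the other 3 worlds.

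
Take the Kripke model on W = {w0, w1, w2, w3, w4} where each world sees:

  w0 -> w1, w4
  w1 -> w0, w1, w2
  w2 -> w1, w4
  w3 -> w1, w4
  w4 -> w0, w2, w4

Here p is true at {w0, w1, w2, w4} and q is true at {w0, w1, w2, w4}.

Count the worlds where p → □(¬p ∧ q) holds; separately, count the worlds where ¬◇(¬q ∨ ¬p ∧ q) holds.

For p → □(¬p ∧ q):
w0: p is T, □(¬p ∧ q) is F. ✗
w1: p is T, □(¬p ∧ q) is F. ✗
w2: p is T, □(¬p ∧ q) is F. ✗
w3: p is F, □(¬p ∧ q) is F. ✓
w4: p is T, □(¬p ∧ q) is F. ✗
— 1 world.
For ¬◇(¬q ∨ ¬p ∧ q):
w0: ◇(¬q ∨ ¬p ∧ q) is F. ✓
w1: ◇(¬q ∨ ¬p ∧ q) is F. ✓
w2: ◇(¬q ∨ ¬p ∧ q) is F. ✓
w3: ◇(¬q ∨ ¬p ∧ q) is F. ✓
w4: ◇(¬q ∨ ¬p ∧ q) is F. ✓
— 5 worlds.

1 and 5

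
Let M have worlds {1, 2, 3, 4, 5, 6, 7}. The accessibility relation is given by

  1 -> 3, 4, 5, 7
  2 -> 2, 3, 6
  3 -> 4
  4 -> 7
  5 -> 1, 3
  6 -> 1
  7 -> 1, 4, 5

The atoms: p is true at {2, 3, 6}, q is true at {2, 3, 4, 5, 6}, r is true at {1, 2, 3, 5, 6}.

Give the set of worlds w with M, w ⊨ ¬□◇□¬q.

1: □◇□¬q is F. ✓
2: □◇□¬q is F. ✓
3: □◇□¬q is F. ✓
4: □◇□¬q is T. ✗
5: □◇□¬q is T. ✗
6: □◇□¬q is T. ✗
7: □◇□¬q is F. ✓

{1, 2, 3, 7}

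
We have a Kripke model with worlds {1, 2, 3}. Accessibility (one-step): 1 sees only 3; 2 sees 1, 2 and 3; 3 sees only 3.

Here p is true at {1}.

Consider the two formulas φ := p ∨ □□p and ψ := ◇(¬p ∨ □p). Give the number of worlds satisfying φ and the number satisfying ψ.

1 and 3

For p ∨ □□p:
1: p is T, □□p is F. ✓
2: p is F, □□p is F. ✗
3: p is F, □□p is F. ✗
— 1 world.
For ◇(¬p ∨ □p):
1: successors {3}; ¬p ∨ □p there: 3:T. ✓
2: successors {1, 2, 3}; ¬p ∨ □p there: 1:F, 2:T, 3:T. ✓
3: successors {3}; ¬p ∨ □p there: 3:T. ✓
— 3 worlds.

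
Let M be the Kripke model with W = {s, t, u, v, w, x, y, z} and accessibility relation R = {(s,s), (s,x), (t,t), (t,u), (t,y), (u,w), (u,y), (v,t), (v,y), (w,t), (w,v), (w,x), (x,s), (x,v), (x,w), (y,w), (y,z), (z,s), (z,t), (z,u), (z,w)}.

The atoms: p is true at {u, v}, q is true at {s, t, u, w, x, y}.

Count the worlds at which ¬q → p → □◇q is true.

8

s: ¬q is F, p → □◇q is T. ✓
t: ¬q is F, p → □◇q is T. ✓
u: ¬q is F, p → □◇q is T. ✓
v: ¬q is T, p → □◇q is T. ✓
w: ¬q is F, p → □◇q is T. ✓
x: ¬q is F, p → □◇q is T. ✓
y: ¬q is F, p → □◇q is T. ✓
z: ¬q is T, p → □◇q is T. ✓
Satisfying worlds: {s, t, u, v, w, x, y, z}.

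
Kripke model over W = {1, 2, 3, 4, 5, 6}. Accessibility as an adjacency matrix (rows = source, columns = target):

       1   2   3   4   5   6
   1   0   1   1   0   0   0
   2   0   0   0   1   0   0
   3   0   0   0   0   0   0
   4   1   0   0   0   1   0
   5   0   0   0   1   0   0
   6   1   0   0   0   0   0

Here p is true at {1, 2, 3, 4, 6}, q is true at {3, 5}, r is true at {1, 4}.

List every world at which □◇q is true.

1: successors {2, 3}; ◇q there: 2:F, 3:F. ✗
2: successors {4}; ◇q there: 4:T. ✓
3: no successors, so □◇q holds vacuously. ✓
4: successors {1, 5}; ◇q there: 1:T, 5:F. ✗
5: successors {4}; ◇q there: 4:T. ✓
6: successors {1}; ◇q there: 1:T. ✓

{2, 3, 5, 6}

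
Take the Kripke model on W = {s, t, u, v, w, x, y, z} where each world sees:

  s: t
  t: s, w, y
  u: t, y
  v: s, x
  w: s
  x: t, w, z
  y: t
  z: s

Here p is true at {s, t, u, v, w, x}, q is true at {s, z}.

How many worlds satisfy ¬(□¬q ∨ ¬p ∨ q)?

s: □¬q ∨ ¬p ∨ q is T. ✗
t: □¬q ∨ ¬p ∨ q is F. ✓
u: □¬q ∨ ¬p ∨ q is T. ✗
v: □¬q ∨ ¬p ∨ q is F. ✓
w: □¬q ∨ ¬p ∨ q is F. ✓
x: □¬q ∨ ¬p ∨ q is F. ✓
y: □¬q ∨ ¬p ∨ q is T. ✗
z: □¬q ∨ ¬p ∨ q is T. ✗
Satisfying worlds: {t, v, w, x}.

4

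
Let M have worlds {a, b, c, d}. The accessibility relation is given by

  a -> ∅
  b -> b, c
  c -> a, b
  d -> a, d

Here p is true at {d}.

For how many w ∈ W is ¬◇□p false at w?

a: ◇□p is F. ✓
b: ◇□p is F. ✓
c: ◇□p is T. ✗
d: ◇□p is T. ✗
Satisfying worlds: {a, b}.
So ¬◇□p fails at the other 2 worlds.

2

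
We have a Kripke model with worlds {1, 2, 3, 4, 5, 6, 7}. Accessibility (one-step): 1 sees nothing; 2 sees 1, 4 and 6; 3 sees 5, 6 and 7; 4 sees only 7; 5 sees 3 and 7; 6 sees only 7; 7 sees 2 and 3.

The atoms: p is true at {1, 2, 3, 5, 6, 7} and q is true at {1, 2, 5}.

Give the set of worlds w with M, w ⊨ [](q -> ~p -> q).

1: no successors, so [](q -> ~p -> q) holds vacuously. ✓
2: successors {1, 4, 6}; q -> ~p -> q there: 1:T, 4:T, 6:T. ✓
3: successors {5, 6, 7}; q -> ~p -> q there: 5:T, 6:T, 7:T. ✓
4: successors {7}; q -> ~p -> q there: 7:T. ✓
5: successors {3, 7}; q -> ~p -> q there: 3:T, 7:T. ✓
6: successors {7}; q -> ~p -> q there: 7:T. ✓
7: successors {2, 3}; q -> ~p -> q there: 2:T, 3:T. ✓

{1, 2, 3, 4, 5, 6, 7}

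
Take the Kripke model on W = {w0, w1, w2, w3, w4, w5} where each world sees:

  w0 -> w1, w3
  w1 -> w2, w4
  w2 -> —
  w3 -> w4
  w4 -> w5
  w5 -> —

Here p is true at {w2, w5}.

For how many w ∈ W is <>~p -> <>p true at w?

w0: <>~p is T, <>p is F. ✗
w1: <>~p is T, <>p is T. ✓
w2: <>~p is F, <>p is F. ✓
w3: <>~p is T, <>p is F. ✗
w4: <>~p is F, <>p is T. ✓
w5: <>~p is F, <>p is F. ✓
Satisfying worlds: {w1, w2, w4, w5}.

4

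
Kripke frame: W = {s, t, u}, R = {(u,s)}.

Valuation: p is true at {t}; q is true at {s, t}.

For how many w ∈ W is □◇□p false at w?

1

s: no successors, so □◇□p holds vacuously. ✓
t: no successors, so □◇□p holds vacuously. ✓
u: successors {s}; ◇□p there: s:F. ✗
Satisfying worlds: {s, t}.
So □◇□p fails at the other 1 world.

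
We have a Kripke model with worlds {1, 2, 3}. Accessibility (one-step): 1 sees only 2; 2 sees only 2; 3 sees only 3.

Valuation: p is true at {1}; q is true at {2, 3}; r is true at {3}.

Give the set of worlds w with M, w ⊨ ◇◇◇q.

{1, 2, 3}

1: successors {2}; ◇◇q there: 2:T. ✓
2: successors {2}; ◇◇q there: 2:T. ✓
3: successors {3}; ◇◇q there: 3:T. ✓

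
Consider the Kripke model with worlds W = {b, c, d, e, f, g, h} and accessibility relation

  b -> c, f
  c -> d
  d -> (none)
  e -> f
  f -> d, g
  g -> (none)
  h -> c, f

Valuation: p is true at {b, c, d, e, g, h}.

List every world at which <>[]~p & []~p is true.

b: <>[]~p is F, []~p is F. ✗
c: <>[]~p is T, []~p is F. ✗
d: <>[]~p is F, []~p is T. ✗
e: <>[]~p is F, []~p is T. ✗
f: <>[]~p is T, []~p is F. ✗
g: <>[]~p is F, []~p is T. ✗
h: <>[]~p is F, []~p is F. ✗

∅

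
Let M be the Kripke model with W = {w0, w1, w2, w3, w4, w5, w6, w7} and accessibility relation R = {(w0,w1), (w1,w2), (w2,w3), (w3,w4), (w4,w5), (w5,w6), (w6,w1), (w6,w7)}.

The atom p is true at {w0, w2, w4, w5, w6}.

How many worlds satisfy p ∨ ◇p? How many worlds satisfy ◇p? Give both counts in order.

7 and 4

For p ∨ ◇p:
w0: p is T, ◇p is F. ✓
w1: p is F, ◇p is T. ✓
w2: p is T, ◇p is F. ✓
w3: p is F, ◇p is T. ✓
w4: p is T, ◇p is T. ✓
w5: p is T, ◇p is T. ✓
w6: p is T, ◇p is F. ✓
w7: p is F, ◇p is F. ✗
— 7 worlds.
For ◇p:
w0: successors {w1}; p there: w1:F. ✗
w1: successors {w2}; p there: w2:T. ✓
w2: successors {w3}; p there: w3:F. ✗
w3: successors {w4}; p there: w4:T. ✓
w4: successors {w5}; p there: w5:T. ✓
w5: successors {w6}; p there: w6:T. ✓
w6: successors {w1, w7}; p there: w1:F, w7:F. ✗
w7: no successors, so ◇p fails. ✗
— 4 worlds.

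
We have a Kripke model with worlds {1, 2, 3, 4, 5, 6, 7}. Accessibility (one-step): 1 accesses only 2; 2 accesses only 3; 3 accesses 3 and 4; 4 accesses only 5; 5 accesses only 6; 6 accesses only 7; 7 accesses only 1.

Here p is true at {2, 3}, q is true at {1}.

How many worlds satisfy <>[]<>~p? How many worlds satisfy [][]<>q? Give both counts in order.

For <>[]<>~p:
1: successors {2}; []<>~p there: 2:T. ✓
2: successors {3}; []<>~p there: 3:T. ✓
3: successors {3, 4}; []<>~p there: 3:T, 4:T. ✓
4: successors {5}; []<>~p there: 5:T. ✓
5: successors {6}; []<>~p there: 6:T. ✓
6: successors {7}; []<>~p there: 7:F. ✗
7: successors {1}; []<>~p there: 1:F. ✗
— 5 worlds.
For [][]<>q:
1: successors {2}; []<>q there: 2:F. ✗
2: successors {3}; []<>q there: 3:F. ✗
3: successors {3, 4}; []<>q there: 3:F, 4:F. ✗
4: successors {5}; []<>q there: 5:F. ✗
5: successors {6}; []<>q there: 6:T. ✓
6: successors {7}; []<>q there: 7:F. ✗
7: successors {1}; []<>q there: 1:F. ✗
— 1 world.

5 and 1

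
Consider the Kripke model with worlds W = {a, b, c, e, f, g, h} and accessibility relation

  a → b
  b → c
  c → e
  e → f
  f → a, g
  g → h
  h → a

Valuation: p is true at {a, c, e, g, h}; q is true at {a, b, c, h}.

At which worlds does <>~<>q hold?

{b, c}

a: successors {b}; ~<>q there: b:F. ✗
b: successors {c}; ~<>q there: c:T. ✓
c: successors {e}; ~<>q there: e:T. ✓
e: successors {f}; ~<>q there: f:F. ✗
f: successors {a, g}; ~<>q there: a:F, g:F. ✗
g: successors {h}; ~<>q there: h:F. ✗
h: successors {a}; ~<>q there: a:F. ✗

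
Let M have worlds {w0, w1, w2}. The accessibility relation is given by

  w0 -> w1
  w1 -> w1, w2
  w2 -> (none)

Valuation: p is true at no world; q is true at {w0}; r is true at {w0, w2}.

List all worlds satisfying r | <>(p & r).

{w0, w2}

w0: r is T, <>(p & r) is F. ✓
w1: r is F, <>(p & r) is F. ✗
w2: r is T, <>(p & r) is F. ✓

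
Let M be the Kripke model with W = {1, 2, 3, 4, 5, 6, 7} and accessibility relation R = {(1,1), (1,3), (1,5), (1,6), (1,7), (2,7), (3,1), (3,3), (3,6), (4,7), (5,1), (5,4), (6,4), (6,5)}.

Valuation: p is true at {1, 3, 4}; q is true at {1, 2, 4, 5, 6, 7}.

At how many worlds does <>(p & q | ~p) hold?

1: successors {1, 3, 5, 6, 7}; p & q | ~p there: 1:T, 3:F, 5:T, 6:T, 7:T. ✓
2: successors {7}; p & q | ~p there: 7:T. ✓
3: successors {1, 3, 6}; p & q | ~p there: 1:T, 3:F, 6:T. ✓
4: successors {7}; p & q | ~p there: 7:T. ✓
5: successors {1, 4}; p & q | ~p there: 1:T, 4:T. ✓
6: successors {4, 5}; p & q | ~p there: 4:T, 5:T. ✓
7: no successors, so <>(p & q | ~p) fails. ✗
Satisfying worlds: {1, 2, 3, 4, 5, 6}.

6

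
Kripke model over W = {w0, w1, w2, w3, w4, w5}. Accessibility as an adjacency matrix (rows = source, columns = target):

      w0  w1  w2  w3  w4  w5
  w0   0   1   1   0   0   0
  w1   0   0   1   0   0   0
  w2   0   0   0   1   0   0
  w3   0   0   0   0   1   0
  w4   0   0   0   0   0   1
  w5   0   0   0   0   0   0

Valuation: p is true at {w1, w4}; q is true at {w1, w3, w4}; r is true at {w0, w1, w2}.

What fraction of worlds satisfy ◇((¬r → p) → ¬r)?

w0: successors {w1, w2}; (¬r → p) → ¬r there: w1:F, w2:F. ✗
w1: successors {w2}; (¬r → p) → ¬r there: w2:F. ✗
w2: successors {w3}; (¬r → p) → ¬r there: w3:T. ✓
w3: successors {w4}; (¬r → p) → ¬r there: w4:T. ✓
w4: successors {w5}; (¬r → p) → ¬r there: w5:T. ✓
w5: no successors, so ◇((¬r → p) → ¬r) fails. ✗
That's 3 of 6 worlds, so 3/6 = 1/2.

1/2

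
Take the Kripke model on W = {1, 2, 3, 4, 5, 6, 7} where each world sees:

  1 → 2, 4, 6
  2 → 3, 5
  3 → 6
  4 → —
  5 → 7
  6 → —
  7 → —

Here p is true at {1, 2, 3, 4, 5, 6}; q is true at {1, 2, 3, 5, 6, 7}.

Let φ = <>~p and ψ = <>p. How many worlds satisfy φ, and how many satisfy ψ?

For <>~p:
1: successors {2, 4, 6}; ~p there: 2:F, 4:F, 6:F. ✗
2: successors {3, 5}; ~p there: 3:F, 5:F. ✗
3: successors {6}; ~p there: 6:F. ✗
4: no successors, so <>~p fails. ✗
5: successors {7}; ~p there: 7:T. ✓
6: no successors, so <>~p fails. ✗
7: no successors, so <>~p fails. ✗
— 1 world.
For <>p:
1: successors {2, 4, 6}; p there: 2:T, 4:T, 6:T. ✓
2: successors {3, 5}; p there: 3:T, 5:T. ✓
3: successors {6}; p there: 6:T. ✓
4: no successors, so <>p fails. ✗
5: successors {7}; p there: 7:F. ✗
6: no successors, so <>p fails. ✗
7: no successors, so <>p fails. ✗
— 3 worlds.

1 and 3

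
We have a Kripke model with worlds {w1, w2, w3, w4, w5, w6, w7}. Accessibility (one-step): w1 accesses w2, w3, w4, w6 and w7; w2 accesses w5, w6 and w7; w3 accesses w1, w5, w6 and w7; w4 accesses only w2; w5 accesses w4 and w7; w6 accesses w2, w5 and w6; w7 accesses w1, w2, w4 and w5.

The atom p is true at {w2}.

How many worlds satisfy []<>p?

w1: successors {w2, w3, w4, w6, w7}; <>p there: w2:F, w3:F, w4:T, w6:T, w7:T. ✗
w2: successors {w5, w6, w7}; <>p there: w5:F, w6:T, w7:T. ✗
w3: successors {w1, w5, w6, w7}; <>p there: w1:T, w5:F, w6:T, w7:T. ✗
w4: successors {w2}; <>p there: w2:F. ✗
w5: successors {w4, w7}; <>p there: w4:T, w7:T. ✓
w6: successors {w2, w5, w6}; <>p there: w2:F, w5:F, w6:T. ✗
w7: successors {w1, w2, w4, w5}; <>p there: w1:T, w2:F, w4:T, w5:F. ✗
Satisfying worlds: {w5}.

1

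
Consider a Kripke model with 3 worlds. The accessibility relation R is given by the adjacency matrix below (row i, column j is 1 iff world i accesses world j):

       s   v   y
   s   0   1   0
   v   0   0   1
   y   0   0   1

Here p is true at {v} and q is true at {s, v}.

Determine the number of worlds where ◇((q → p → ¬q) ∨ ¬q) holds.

s: successors {v}; (q → p → ¬q) ∨ ¬q there: v:F. ✗
v: successors {y}; (q → p → ¬q) ∨ ¬q there: y:T. ✓
y: successors {y}; (q → p → ¬q) ∨ ¬q there: y:T. ✓
Satisfying worlds: {v, y}.

2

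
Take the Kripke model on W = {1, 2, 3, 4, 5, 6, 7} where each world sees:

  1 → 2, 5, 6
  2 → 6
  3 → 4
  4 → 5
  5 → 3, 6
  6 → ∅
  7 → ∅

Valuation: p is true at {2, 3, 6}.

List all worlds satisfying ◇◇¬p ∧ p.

{3}

1: ◇◇¬p is F, p is F. ✗
2: ◇◇¬p is F, p is T. ✗
3: ◇◇¬p is T, p is T. ✓
4: ◇◇¬p is F, p is F. ✗
5: ◇◇¬p is T, p is F. ✗
6: ◇◇¬p is F, p is T. ✗
7: ◇◇¬p is F, p is F. ✗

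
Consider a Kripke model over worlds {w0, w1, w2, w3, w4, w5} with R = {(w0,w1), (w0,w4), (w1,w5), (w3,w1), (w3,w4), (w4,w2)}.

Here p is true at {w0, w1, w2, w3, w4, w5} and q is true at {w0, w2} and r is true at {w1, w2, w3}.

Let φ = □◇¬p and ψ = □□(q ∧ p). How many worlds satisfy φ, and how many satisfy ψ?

For □◇¬p:
w0: successors {w1, w4}; ◇¬p there: w1:F, w4:F. ✗
w1: successors {w5}; ◇¬p there: w5:F. ✗
w2: no successors, so □◇¬p holds vacuously. ✓
w3: successors {w1, w4}; ◇¬p there: w1:F, w4:F. ✗
w4: successors {w2}; ◇¬p there: w2:F. ✗
w5: no successors, so □◇¬p holds vacuously. ✓
— 2 worlds.
For □□(q ∧ p):
w0: successors {w1, w4}; □(q ∧ p) there: w1:F, w4:T. ✗
w1: successors {w5}; □(q ∧ p) there: w5:T. ✓
w2: no successors, so □□(q ∧ p) holds vacuously. ✓
w3: successors {w1, w4}; □(q ∧ p) there: w1:F, w4:T. ✗
w4: successors {w2}; □(q ∧ p) there: w2:T. ✓
w5: no successors, so □□(q ∧ p) holds vacuously. ✓
— 4 worlds.

2 and 4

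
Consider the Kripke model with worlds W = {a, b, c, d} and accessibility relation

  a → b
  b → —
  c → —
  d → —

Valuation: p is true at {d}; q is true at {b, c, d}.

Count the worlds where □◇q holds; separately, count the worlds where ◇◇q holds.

3 and 0

For □◇q:
a: successors {b}; ◇q there: b:F. ✗
b: no successors, so □◇q holds vacuously. ✓
c: no successors, so □◇q holds vacuously. ✓
d: no successors, so □◇q holds vacuously. ✓
— 3 worlds.
For ◇◇q:
a: successors {b}; ◇q there: b:F. ✗
b: no successors, so ◇◇q fails. ✗
c: no successors, so ◇◇q fails. ✗
d: no successors, so ◇◇q fails. ✗
— 0 worlds.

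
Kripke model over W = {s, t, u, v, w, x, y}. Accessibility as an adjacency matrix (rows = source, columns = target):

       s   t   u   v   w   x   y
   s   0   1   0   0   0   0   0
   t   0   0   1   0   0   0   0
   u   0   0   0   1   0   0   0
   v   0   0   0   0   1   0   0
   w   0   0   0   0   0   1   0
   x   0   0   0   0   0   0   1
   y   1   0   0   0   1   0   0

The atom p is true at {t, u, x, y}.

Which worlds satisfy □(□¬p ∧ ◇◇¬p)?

{t}

s: successors {t}; □¬p ∧ ◇◇¬p there: t:F. ✗
t: successors {u}; □¬p ∧ ◇◇¬p there: u:T. ✓
u: successors {v}; □¬p ∧ ◇◇¬p there: v:F. ✗
v: successors {w}; □¬p ∧ ◇◇¬p there: w:F. ✗
w: successors {x}; □¬p ∧ ◇◇¬p there: x:F. ✗
x: successors {y}; □¬p ∧ ◇◇¬p there: y:F. ✗
y: successors {s, w}; □¬p ∧ ◇◇¬p there: s:F, w:F. ✗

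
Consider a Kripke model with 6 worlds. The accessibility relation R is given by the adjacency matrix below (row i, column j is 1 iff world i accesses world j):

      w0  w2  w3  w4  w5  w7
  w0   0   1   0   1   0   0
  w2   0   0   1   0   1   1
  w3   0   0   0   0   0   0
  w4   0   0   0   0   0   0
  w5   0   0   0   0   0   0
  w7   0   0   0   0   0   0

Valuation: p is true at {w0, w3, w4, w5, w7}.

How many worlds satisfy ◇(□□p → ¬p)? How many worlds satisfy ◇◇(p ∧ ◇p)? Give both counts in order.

For ◇(□□p → ¬p):
w0: successors {w2, w4}; □□p → ¬p there: w2:T, w4:F. ✓
w2: successors {w3, w5, w7}; □□p → ¬p there: w3:F, w5:F, w7:F. ✗
w3: no successors, so ◇(□□p → ¬p) fails. ✗
w4: no successors, so ◇(□□p → ¬p) fails. ✗
w5: no successors, so ◇(□□p → ¬p) fails. ✗
w7: no successors, so ◇(□□p → ¬p) fails. ✗
— 1 world.
For ◇◇(p ∧ ◇p):
w0: successors {w2, w4}; ◇(p ∧ ◇p) there: w2:F, w4:F. ✗
w2: successors {w3, w5, w7}; ◇(p ∧ ◇p) there: w3:F, w5:F, w7:F. ✗
w3: no successors, so ◇◇(p ∧ ◇p) fails. ✗
w4: no successors, so ◇◇(p ∧ ◇p) fails. ✗
w5: no successors, so ◇◇(p ∧ ◇p) fails. ✗
w7: no successors, so ◇◇(p ∧ ◇p) fails. ✗
— 0 worlds.

1 and 0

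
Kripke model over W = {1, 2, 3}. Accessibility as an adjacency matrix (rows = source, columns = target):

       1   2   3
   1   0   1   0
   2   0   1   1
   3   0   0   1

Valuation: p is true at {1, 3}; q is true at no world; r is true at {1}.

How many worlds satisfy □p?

1: successors {2}; p there: 2:F. ✗
2: successors {2, 3}; p there: 2:F, 3:T. ✗
3: successors {3}; p there: 3:T. ✓
Satisfying worlds: {3}.

1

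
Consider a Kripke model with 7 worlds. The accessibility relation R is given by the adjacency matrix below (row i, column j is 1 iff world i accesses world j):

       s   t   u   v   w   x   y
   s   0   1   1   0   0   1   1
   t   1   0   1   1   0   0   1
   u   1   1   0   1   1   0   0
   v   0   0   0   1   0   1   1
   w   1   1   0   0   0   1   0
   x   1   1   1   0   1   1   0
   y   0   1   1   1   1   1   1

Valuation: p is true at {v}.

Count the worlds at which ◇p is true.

4

s: successors {t, u, x, y}; p there: t:F, u:F, x:F, y:F. ✗
t: successors {s, u, v, y}; p there: s:F, u:F, v:T, y:F. ✓
u: successors {s, t, v, w}; p there: s:F, t:F, v:T, w:F. ✓
v: successors {v, x, y}; p there: v:T, x:F, y:F. ✓
w: successors {s, t, x}; p there: s:F, t:F, x:F. ✗
x: successors {s, t, u, w, x}; p there: s:F, t:F, u:F, w:F, x:F. ✗
y: successors {t, u, v, w, x, y}; p there: t:F, u:F, v:T, w:F, x:F, y:F. ✓
Satisfying worlds: {t, u, v, y}.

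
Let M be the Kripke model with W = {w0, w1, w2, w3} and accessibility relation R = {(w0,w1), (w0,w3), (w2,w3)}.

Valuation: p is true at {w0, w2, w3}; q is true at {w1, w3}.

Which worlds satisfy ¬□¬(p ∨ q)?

{w0, w2}

w0: □¬(p ∨ q) is F. ✓
w1: □¬(p ∨ q) is T. ✗
w2: □¬(p ∨ q) is F. ✓
w3: □¬(p ∨ q) is T. ✗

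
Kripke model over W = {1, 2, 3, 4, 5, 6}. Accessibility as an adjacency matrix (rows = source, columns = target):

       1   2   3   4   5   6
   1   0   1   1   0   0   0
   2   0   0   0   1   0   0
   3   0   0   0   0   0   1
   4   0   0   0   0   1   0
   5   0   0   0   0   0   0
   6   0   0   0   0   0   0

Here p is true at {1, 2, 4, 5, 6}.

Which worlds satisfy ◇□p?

{1, 2, 3, 4}

1: successors {2, 3}; □p there: 2:T, 3:T. ✓
2: successors {4}; □p there: 4:T. ✓
3: successors {6}; □p there: 6:T. ✓
4: successors {5}; □p there: 5:T. ✓
5: no successors, so ◇□p fails. ✗
6: no successors, so ◇□p fails. ✗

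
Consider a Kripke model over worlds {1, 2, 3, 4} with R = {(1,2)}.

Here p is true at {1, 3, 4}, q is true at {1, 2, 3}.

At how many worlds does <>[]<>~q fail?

3

1: successors {2}; []<>~q there: 2:T. ✓
2: no successors, so <>[]<>~q fails. ✗
3: no successors, so <>[]<>~q fails. ✗
4: no successors, so <>[]<>~q fails. ✗
Satisfying worlds: {1}.
So <>[]<>~q fails at the other 3 worlds.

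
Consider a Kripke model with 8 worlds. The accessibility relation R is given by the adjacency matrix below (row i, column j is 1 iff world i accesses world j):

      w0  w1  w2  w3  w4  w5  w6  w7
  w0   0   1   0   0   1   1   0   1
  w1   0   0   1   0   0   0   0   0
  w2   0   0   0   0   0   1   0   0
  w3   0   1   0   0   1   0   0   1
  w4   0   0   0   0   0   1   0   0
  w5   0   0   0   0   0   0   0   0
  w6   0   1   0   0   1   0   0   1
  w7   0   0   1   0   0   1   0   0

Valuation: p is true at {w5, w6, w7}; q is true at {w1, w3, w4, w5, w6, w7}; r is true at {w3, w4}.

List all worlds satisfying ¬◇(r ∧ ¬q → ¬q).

w0: ◇(r ∧ ¬q → ¬q) is T. ✗
w1: ◇(r ∧ ¬q → ¬q) is T. ✗
w2: ◇(r ∧ ¬q → ¬q) is T. ✗
w3: ◇(r ∧ ¬q → ¬q) is T. ✗
w4: ◇(r ∧ ¬q → ¬q) is T. ✗
w5: ◇(r ∧ ¬q → ¬q) is F. ✓
w6: ◇(r ∧ ¬q → ¬q) is T. ✗
w7: ◇(r ∧ ¬q → ¬q) is T. ✗

{w5}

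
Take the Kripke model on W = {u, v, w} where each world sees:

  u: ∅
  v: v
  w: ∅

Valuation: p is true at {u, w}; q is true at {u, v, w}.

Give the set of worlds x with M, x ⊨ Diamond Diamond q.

u: no successors, so Diamond Diamond q fails. ✗
v: successors {v}; Diamond q there: v:T. ✓
w: no successors, so Diamond Diamond q fails. ✗

{v}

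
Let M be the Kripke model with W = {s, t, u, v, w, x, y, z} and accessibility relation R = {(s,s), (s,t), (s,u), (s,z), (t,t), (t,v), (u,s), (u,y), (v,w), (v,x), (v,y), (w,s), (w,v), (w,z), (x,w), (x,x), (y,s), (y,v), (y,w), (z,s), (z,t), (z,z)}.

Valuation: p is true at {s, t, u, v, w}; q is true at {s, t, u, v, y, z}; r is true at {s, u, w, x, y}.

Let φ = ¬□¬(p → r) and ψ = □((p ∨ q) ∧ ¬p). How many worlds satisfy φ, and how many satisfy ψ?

7 and 0

For ¬□¬(p → r):
s: □¬(p → r) is F. ✓
t: □¬(p → r) is T. ✗
u: □¬(p → r) is F. ✓
v: □¬(p → r) is F. ✓
w: □¬(p → r) is F. ✓
x: □¬(p → r) is F. ✓
y: □¬(p → r) is F. ✓
z: □¬(p → r) is F. ✓
— 7 worlds.
For □((p ∨ q) ∧ ¬p):
s: successors {s, t, u, z}; (p ∨ q) ∧ ¬p there: s:F, t:F, u:F, z:T. ✗
t: successors {t, v}; (p ∨ q) ∧ ¬p there: t:F, v:F. ✗
u: successors {s, y}; (p ∨ q) ∧ ¬p there: s:F, y:T. ✗
v: successors {w, x, y}; (p ∨ q) ∧ ¬p there: w:F, x:F, y:T. ✗
w: successors {s, v, z}; (p ∨ q) ∧ ¬p there: s:F, v:F, z:T. ✗
x: successors {w, x}; (p ∨ q) ∧ ¬p there: w:F, x:F. ✗
y: successors {s, v, w}; (p ∨ q) ∧ ¬p there: s:F, v:F, w:F. ✗
z: successors {s, t, z}; (p ∨ q) ∧ ¬p there: s:F, t:F, z:T. ✗
— 0 worlds.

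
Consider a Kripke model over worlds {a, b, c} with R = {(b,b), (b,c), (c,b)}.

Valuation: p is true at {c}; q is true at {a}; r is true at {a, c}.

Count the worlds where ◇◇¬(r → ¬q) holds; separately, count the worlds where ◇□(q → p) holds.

For ◇◇¬(r → ¬q):
a: no successors, so ◇◇¬(r → ¬q) fails. ✗
b: successors {b, c}; ◇¬(r → ¬q) there: b:F, c:F. ✗
c: successors {b}; ◇¬(r → ¬q) there: b:F. ✗
— 0 worlds.
For ◇□(q → p):
a: no successors, so ◇□(q → p) fails. ✗
b: successors {b, c}; □(q → p) there: b:T, c:T. ✓
c: successors {b}; □(q → p) there: b:T. ✓
— 2 worlds.

0 and 2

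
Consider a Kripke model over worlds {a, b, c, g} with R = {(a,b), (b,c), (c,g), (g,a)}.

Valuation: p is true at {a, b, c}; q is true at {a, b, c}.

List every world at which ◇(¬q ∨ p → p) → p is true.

a: ◇(¬q ∨ p → p) is T, p is T. ✓
b: ◇(¬q ∨ p → p) is T, p is T. ✓
c: ◇(¬q ∨ p → p) is F, p is T. ✓
g: ◇(¬q ∨ p → p) is T, p is F. ✗

{a, b, c}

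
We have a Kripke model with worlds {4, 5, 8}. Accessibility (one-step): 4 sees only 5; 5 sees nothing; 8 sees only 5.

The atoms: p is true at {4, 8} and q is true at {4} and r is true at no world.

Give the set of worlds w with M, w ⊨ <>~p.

{4, 8}

4: successors {5}; ~p there: 5:T. ✓
5: no successors, so <>~p fails. ✗
8: successors {5}; ~p there: 5:T. ✓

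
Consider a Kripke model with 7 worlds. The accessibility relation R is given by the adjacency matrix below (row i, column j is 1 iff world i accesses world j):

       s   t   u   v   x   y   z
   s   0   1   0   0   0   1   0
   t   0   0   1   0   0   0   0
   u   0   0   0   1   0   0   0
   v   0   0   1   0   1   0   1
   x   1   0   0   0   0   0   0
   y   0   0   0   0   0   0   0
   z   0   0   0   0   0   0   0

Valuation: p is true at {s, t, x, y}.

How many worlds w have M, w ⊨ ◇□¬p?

3

s: successors {t, y}; □¬p there: t:T, y:T. ✓
t: successors {u}; □¬p there: u:T. ✓
u: successors {v}; □¬p there: v:F. ✗
v: successors {u, x, z}; □¬p there: u:T, x:F, z:T. ✓
x: successors {s}; □¬p there: s:F. ✗
y: no successors, so ◇□¬p fails. ✗
z: no successors, so ◇□¬p fails. ✗
Satisfying worlds: {s, t, v}.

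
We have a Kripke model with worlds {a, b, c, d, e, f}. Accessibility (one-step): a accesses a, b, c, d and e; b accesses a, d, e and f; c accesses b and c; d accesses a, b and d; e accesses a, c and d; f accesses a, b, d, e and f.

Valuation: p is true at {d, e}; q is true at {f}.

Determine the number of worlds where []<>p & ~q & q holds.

0

a: []<>p & ~q is F, q is F. ✗
b: []<>p & ~q is T, q is F. ✗
c: []<>p & ~q is F, q is F. ✗
d: []<>p & ~q is T, q is F. ✗
e: []<>p & ~q is F, q is F. ✗
f: []<>p & ~q is F, q is T. ✗
Satisfying worlds: ∅.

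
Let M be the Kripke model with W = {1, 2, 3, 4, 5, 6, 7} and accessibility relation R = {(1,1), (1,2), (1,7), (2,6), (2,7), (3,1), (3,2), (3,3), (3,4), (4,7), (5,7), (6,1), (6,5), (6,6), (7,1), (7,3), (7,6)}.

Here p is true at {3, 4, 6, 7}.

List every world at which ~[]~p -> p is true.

{3, 4, 6, 7}

1: ~[]~p is T, p is F. ✗
2: ~[]~p is T, p is F. ✗
3: ~[]~p is T, p is T. ✓
4: ~[]~p is T, p is T. ✓
5: ~[]~p is T, p is F. ✗
6: ~[]~p is T, p is T. ✓
7: ~[]~p is T, p is T. ✓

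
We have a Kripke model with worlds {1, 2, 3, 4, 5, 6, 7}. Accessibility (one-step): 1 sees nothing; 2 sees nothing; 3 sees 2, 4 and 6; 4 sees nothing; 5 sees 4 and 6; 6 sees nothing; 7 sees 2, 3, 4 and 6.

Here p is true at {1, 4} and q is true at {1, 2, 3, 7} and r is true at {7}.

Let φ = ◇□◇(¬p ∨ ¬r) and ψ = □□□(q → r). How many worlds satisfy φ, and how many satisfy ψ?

3 and 7

For ◇□◇(¬p ∨ ¬r):
1: no successors, so ◇□◇(¬p ∨ ¬r) fails. ✗
2: no successors, so ◇□◇(¬p ∨ ¬r) fails. ✗
3: successors {2, 4, 6}; □◇(¬p ∨ ¬r) there: 2:T, 4:T, 6:T. ✓
4: no successors, so ◇□◇(¬p ∨ ¬r) fails. ✗
5: successors {4, 6}; □◇(¬p ∨ ¬r) there: 4:T, 6:T. ✓
6: no successors, so ◇□◇(¬p ∨ ¬r) fails. ✗
7: successors {2, 3, 4, 6}; □◇(¬p ∨ ¬r) there: 2:T, 3:F, 4:T, 6:T. ✓
— 3 worlds.
For □□□(q → r):
1: no successors, so □□□(q → r) holds vacuously. ✓
2: no successors, so □□□(q → r) holds vacuously. ✓
3: successors {2, 4, 6}; □□(q → r) there: 2:T, 4:T, 6:T. ✓
4: no successors, so □□□(q → r) holds vacuously. ✓
5: successors {4, 6}; □□(q → r) there: 4:T, 6:T. ✓
6: no successors, so □□□(q → r) holds vacuously. ✓
7: successors {2, 3, 4, 6}; □□(q → r) there: 2:T, 3:T, 4:T, 6:T. ✓
— 7 worlds.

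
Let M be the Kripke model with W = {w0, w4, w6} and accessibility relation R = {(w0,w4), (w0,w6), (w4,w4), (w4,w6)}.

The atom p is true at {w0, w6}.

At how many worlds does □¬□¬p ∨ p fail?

w0: □¬□¬p is F, p is T. ✓
w4: □¬□¬p is F, p is F. ✗
w6: □¬□¬p is T, p is T. ✓
Satisfying worlds: {w0, w6}.
So □¬□¬p ∨ p fails at the other 1 world.

1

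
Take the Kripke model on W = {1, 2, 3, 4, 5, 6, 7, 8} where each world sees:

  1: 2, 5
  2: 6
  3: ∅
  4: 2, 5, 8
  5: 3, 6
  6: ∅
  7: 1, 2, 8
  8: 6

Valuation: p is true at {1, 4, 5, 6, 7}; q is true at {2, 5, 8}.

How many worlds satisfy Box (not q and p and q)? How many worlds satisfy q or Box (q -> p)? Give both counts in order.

For Box (not q and p and q):
1: successors {2, 5}; not q and p and q there: 2:F, 5:F. ✗
2: successors {6}; not q and p and q there: 6:F. ✗
3: no successors, so Box (not q and p and q) holds vacuously. ✓
4: successors {2, 5, 8}; not q and p and q there: 2:F, 5:F, 8:F. ✗
5: successors {3, 6}; not q and p and q there: 3:F, 6:F. ✗
6: no successors, so Box (not q and p and q) holds vacuously. ✓
7: successors {1, 2, 8}; not q and p and q there: 1:F, 2:F, 8:F. ✗
8: successors {6}; not q and p and q there: 6:F. ✗
— 2 worlds.
For q or Box (q -> p):
1: q is F, Box (q -> p) is F. ✗
2: q is T, Box (q -> p) is T. ✓
3: q is F, Box (q -> p) is T. ✓
4: q is F, Box (q -> p) is F. ✗
5: q is T, Box (q -> p) is T. ✓
6: q is F, Box (q -> p) is T. ✓
7: q is F, Box (q -> p) is F. ✗
8: q is T, Box (q -> p) is T. ✓
— 5 worlds.

2 and 5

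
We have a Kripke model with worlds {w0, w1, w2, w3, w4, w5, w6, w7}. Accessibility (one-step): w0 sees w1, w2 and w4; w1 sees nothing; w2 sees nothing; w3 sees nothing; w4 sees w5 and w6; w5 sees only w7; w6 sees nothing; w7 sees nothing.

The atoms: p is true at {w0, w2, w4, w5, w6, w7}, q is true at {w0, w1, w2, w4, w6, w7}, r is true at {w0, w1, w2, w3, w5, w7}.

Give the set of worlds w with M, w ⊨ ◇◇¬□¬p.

w0: successors {w1, w2, w4}; ◇¬□¬p there: w1:F, w2:F, w4:T. ✓
w1: no successors, so ◇◇¬□¬p fails. ✗
w2: no successors, so ◇◇¬□¬p fails. ✗
w3: no successors, so ◇◇¬□¬p fails. ✗
w4: successors {w5, w6}; ◇¬□¬p there: w5:F, w6:F. ✗
w5: successors {w7}; ◇¬□¬p there: w7:F. ✗
w6: no successors, so ◇◇¬□¬p fails. ✗
w7: no successors, so ◇◇¬□¬p fails. ✗

{w0}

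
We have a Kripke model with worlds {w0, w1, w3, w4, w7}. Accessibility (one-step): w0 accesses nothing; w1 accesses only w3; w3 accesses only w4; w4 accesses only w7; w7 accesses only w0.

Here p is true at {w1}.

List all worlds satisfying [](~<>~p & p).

{w0}

w0: no successors, so [](~<>~p & p) holds vacuously. ✓
w1: successors {w3}; ~<>~p & p there: w3:F. ✗
w3: successors {w4}; ~<>~p & p there: w4:F. ✗
w4: successors {w7}; ~<>~p & p there: w7:F. ✗
w7: successors {w0}; ~<>~p & p there: w0:F. ✗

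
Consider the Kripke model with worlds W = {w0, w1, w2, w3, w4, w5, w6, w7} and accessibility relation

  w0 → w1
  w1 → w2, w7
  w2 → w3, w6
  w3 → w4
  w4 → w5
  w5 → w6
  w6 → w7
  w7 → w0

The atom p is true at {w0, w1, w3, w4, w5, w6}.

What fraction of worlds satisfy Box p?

3/4

w0: successors {w1}; p there: w1:T. ✓
w1: successors {w2, w7}; p there: w2:F, w7:F. ✗
w2: successors {w3, w6}; p there: w3:T, w6:T. ✓
w3: successors {w4}; p there: w4:T. ✓
w4: successors {w5}; p there: w5:T. ✓
w5: successors {w6}; p there: w6:T. ✓
w6: successors {w7}; p there: w7:F. ✗
w7: successors {w0}; p there: w0:T. ✓
That's 6 of 8 worlds, so 6/8 = 3/4.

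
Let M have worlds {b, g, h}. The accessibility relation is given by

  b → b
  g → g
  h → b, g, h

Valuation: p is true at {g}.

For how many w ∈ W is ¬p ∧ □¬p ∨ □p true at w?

2

b: ¬p ∧ □¬p is T, □p is F. ✓
g: ¬p ∧ □¬p is F, □p is T. ✓
h: ¬p ∧ □¬p is F, □p is F. ✗
Satisfying worlds: {b, g}.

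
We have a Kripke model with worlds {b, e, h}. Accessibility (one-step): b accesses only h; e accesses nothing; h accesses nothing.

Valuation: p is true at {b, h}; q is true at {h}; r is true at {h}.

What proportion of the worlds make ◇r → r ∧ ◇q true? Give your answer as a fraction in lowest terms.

b: ◇r is T, r ∧ ◇q is F. ✗
e: ◇r is F, r ∧ ◇q is F. ✓
h: ◇r is F, r ∧ ◇q is F. ✓
That's 2 of 3 worlds, so 2/3.

2/3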